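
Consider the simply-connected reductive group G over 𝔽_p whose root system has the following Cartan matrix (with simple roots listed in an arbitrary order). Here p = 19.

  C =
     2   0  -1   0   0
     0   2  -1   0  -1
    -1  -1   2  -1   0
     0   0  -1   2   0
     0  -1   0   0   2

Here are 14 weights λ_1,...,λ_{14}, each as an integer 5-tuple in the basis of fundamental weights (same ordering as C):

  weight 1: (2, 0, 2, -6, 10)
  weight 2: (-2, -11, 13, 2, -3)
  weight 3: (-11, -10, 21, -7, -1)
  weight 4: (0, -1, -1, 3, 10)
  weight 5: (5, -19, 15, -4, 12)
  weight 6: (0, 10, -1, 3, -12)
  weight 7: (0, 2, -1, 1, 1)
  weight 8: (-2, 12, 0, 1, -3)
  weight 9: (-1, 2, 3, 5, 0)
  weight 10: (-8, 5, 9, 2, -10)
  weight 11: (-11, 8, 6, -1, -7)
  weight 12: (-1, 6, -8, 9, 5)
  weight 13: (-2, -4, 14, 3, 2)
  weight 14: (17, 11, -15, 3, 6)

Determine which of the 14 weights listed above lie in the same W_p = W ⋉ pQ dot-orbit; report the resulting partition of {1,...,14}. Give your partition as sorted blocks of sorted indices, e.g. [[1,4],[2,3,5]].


C ↔ D_5 under row/col permutation; |W(D_5)| = 1920.

Ā_19 reps of the 14 weights (D_5, coords as presented):

  [1] (1, 1, 1, 3, 10);  [2] (1, 1, 1, 3, 10);  [3] (7, 0, 0, 3, 6);  [4] (1, 0, 0, 4, 11);  [5] (1, 3, 0, 2, 2);  [6] (1, 0, 0, 4, 11);  [7] (1, 3, 0, 2, 2);  [8] (1, 3, 0, 2, 2);  [9] (0, 1, 4, 6, 1);  [10] (7, 0, 0, 3, 6);  [11] (7, 0, 0, 3, 6);  [12] (7, 0, 0, 3, 6);  [13] (1, 0, 0, 4, 11);  [14] (0, 1, 4, 6, 1)

These 14 weights hit 5 W_19-dot-orbits; sizes (2, 4, 3, 3, 2):

[[1, 2], [3, 10, 11, 12], [4, 6, 13], [5, 7, 8], [9, 14]]


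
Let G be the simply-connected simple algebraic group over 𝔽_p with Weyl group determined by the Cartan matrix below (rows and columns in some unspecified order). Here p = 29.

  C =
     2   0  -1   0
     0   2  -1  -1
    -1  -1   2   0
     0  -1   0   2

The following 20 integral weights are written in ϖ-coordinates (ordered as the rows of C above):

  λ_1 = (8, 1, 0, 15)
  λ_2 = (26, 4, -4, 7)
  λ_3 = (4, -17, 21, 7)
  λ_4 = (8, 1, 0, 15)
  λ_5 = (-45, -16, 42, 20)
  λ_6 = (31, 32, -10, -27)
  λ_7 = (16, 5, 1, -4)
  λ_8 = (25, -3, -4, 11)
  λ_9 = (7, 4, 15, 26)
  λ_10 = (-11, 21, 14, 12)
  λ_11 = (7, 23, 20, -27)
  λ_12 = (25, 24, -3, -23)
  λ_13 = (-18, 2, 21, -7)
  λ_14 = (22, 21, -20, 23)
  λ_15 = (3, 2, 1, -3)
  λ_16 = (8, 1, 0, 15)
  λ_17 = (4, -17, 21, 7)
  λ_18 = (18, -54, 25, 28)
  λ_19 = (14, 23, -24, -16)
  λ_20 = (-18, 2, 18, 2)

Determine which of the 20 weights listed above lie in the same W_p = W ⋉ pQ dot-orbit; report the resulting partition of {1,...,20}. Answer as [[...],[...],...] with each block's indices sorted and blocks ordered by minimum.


A_4 Cartan matrix, 4 simple roots permuted; ρ=(1,1,1,1).

Ā_29 reps of the 20 weights (A_4, coords as presented):

  1: (9, 2, 1, 16)
  2: (16, 2, 3, 0)
  3: (5, 8, 6, 8)
  4: (9, 2, 1, 16)
  5: (8, 14, 1, 1)
  6: (4, 1, 2, 2)
  7: (17, 3, 2, 3)
  8: (17, 3, 2, 3)
  9: (16, 2, 3, 0)
  10: (5, 8, 6, 8)
  11: (16, 2, 3, 0)
  12: (4, 1, 2, 2)
  13: (17, 3, 2, 3)
  14: (17, 3, 2, 3)
  15: (4, 1, 2, 2)
  16: (9, 2, 1, 16)
  17: (5, 8, 6, 8)
  18: (16, 2, 3, 0)
  19: (8, 14, 1, 1)
  20: (17, 3, 2, 3)

Linkage partition of the 20 weights (6 classes, p=29):

[[1, 4, 16], [2, 9, 11, 18], [3, 10, 17], [5, 19], [6, 12, 15], [7, 8, 13, 14, 20]]


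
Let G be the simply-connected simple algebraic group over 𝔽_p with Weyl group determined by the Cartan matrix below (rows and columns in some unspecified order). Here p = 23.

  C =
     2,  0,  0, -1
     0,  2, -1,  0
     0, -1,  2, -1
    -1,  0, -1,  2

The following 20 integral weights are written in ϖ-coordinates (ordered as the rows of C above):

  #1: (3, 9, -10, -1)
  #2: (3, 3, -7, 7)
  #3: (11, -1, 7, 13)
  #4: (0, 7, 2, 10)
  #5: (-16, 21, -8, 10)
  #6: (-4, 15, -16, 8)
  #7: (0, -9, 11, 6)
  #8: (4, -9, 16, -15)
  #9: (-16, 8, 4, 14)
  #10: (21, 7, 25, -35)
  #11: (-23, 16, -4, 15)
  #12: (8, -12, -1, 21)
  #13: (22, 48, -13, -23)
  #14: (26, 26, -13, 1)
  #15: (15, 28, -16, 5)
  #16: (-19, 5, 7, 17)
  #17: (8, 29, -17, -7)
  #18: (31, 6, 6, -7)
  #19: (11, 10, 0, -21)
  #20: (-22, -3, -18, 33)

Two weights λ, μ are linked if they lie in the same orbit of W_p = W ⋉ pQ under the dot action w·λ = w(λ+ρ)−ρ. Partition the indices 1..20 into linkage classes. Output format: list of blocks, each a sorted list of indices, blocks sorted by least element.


Type A_4, rank 4, |W|=120; reorder rows/cols to standard.

Ā_23 reps of the 20 weights (A_4, coords as presented):

  λ_1 → (5, 1, 0, 4)
  λ_2 → (4, 2, 4, 2)
  λ_3 → (1, 8, 3, 11)
  λ_4 → (1, 8, 3, 11)
  λ_5 → (1, 8, 4, 7)
  λ_6 → (6, 1, 6, 3)
  λ_7 → (1, 8, 4, 7)
  λ_8 → (9, 3, 5, 0)
  λ_9 → (9, 3, 5, 0)
  λ_10 → (1, 8, 3, 11)
  λ_11 → (6, 1, 6, 3)
  λ_12 → (1, 8, 3, 11)
  λ_13 → (1, 8, 3, 11)
  λ_14 → (4, 2, 4, 2)
  λ_15 → (6, 1, 6, 3)
  λ_16 → (9, 3, 5, 0)
  λ_17 → (6, 1, 6, 3)
  λ_18 → (6, 1, 6, 3)
  λ_19 → (1, 8, 4, 7)
  λ_20 → (4, 2, 4, 2)

6 distinct reps among the 20 weights ⇒ 6 W_23-linkage classes:

[[1], [2, 14, 20], [3, 4, 10, 12, 13], [5, 7, 19], [6, 11, 15, 17, 18], [8, 9, 16]]


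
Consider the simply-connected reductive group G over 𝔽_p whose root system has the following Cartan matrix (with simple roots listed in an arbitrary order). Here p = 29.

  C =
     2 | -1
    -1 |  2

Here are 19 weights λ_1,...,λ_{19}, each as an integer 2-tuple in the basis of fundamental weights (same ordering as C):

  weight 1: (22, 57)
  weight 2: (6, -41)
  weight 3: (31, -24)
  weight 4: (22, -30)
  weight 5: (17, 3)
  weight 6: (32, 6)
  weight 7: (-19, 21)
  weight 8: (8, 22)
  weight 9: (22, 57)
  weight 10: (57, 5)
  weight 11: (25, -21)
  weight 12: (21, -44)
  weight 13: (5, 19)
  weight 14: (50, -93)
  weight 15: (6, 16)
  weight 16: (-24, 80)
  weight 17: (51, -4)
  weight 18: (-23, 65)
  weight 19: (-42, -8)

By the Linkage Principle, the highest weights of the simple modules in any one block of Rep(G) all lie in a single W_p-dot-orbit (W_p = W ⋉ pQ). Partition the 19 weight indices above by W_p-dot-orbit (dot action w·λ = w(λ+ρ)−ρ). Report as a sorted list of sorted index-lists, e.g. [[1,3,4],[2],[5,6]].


C ↔ A_2 under row/col permutation; |W(A_2)| = 6.

Folding the 19 weights λ_j+ρ into Ā_29 (reps in the given 2-coord order):

  [1] (6, 23);  [2] (18, 4);  [3] (6, 20);  [4] (6, 23);  [5] (18, 4);  [6] (18, 4);  [7] (18, 4);  [8] (6, 20);  [9] (6, 23);  [10] (6, 23);  [11] (6, 20);  [12] (7, 8);  [13] (6, 20);  [14] (7, 17);  [15] (7, 17);  [16] (6, 23);  [17] (6, 20);  [18] (7, 8);  [19] (12, 10)

Grouping the 19 weights by Ā_29-representative: 6 linkage classes.

[[1, 4, 9, 10, 16], [2, 5, 6, 7], [3, 8, 11, 13, 17], [12, 18], [14, 15], [19]]


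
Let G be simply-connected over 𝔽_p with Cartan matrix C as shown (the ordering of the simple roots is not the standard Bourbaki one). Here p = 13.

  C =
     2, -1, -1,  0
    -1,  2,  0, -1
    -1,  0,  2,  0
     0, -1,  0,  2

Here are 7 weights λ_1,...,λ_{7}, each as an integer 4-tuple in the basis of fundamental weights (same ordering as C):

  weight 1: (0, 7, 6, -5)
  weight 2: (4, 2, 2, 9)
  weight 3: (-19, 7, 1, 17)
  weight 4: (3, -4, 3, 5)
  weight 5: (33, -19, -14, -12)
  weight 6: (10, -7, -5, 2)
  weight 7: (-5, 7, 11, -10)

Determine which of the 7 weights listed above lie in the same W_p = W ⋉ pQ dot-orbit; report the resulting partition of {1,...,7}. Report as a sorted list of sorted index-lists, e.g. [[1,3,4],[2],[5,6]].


Root system A_4: the 4×4 matrix C matches after relabeling.

Alcove-folded reps (p=13, 7 weights, presented ϖ-order):

  λ_1+ρ ↦ (1, 4, 4, 1);  λ_2+ρ ↦ (0, 3, 5, 2);  λ_3+ρ ↦ (0, 3, 5, 2);  λ_4+ρ ↦ (1, 3, 4, 3);  λ_5+ρ ↦ (0, 3, 5, 2);  λ_6+ρ ↦ (1, 3, 4, 3);  λ_7+ρ ↦ (1, 4, 4, 1)

The 7 indices split into 3 linkage classes (same alcove rep ⇔ same W_13-dot-orbit):

[[1, 7], [2, 3, 5], [4, 6]]


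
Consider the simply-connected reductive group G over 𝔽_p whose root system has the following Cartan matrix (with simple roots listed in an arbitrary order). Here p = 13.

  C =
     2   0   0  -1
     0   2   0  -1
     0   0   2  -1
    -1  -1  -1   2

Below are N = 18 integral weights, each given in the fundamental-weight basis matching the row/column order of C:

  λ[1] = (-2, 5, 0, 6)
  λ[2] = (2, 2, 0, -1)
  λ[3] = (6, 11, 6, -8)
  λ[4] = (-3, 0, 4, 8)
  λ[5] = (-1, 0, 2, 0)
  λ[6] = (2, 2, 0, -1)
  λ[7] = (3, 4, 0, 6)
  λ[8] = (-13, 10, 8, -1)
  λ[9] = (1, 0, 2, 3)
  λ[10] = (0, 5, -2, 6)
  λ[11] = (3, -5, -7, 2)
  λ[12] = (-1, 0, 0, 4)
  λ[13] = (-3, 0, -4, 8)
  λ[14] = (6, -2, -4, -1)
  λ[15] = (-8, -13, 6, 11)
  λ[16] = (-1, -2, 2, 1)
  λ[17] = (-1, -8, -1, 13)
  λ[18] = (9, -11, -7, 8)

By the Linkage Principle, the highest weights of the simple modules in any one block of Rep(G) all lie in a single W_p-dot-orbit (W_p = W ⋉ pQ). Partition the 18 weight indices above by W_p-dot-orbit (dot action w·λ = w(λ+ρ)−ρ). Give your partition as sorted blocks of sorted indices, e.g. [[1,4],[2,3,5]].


Type D_4, rank 4, |W|=192; reorder rows/cols to standard.

Folding the 18 weights λ_j+ρ into Ā_13 (reps in the given 4-coord order):

  λ_1+ρ ↦ (0, 5, 0, 1)
  λ_2+ρ ↦ (3, 3, 1, 0)
  λ_3+ρ ↦ (0, 5, 0, 1)
  λ_4+ρ ↦ (0, 1, 3, 1)
  λ_5+ρ ↦ (0, 1, 3, 1)
  λ_6+ρ ↦ (3, 3, 1, 0)
  λ_7+ρ ↦ (0, 1, 3, 1)
  λ_8+ρ ↦ (0, 1, 3, 1)
  λ_9+ρ ↦ (2, 1, 3, 3)
  λ_10+ρ ↦ (0, 5, 0, 1)
  λ_11+ρ ↦ (3, 3, 1, 0)
  λ_12+ρ ↦ (0, 1, 1, 5)
  λ_13+ρ ↦ (2, 1, 3, 3)
  λ_14+ρ ↦ (3, 3, 1, 0)
  λ_15+ρ ↦ (0, 5, 0, 1)
  λ_16+ρ ↦ (0, 1, 3, 1)
  λ_17+ρ ↦ (0, 5, 0, 1)
  λ_18+ρ ↦ (3, 3, 1, 0)

5 distinct reps among the 18 weights ⇒ 5 W_13-linkage classes:

[[1, 3, 10, 15, 17], [2, 6, 11, 14, 18], [4, 5, 7, 8, 16], [9, 13], [12]]


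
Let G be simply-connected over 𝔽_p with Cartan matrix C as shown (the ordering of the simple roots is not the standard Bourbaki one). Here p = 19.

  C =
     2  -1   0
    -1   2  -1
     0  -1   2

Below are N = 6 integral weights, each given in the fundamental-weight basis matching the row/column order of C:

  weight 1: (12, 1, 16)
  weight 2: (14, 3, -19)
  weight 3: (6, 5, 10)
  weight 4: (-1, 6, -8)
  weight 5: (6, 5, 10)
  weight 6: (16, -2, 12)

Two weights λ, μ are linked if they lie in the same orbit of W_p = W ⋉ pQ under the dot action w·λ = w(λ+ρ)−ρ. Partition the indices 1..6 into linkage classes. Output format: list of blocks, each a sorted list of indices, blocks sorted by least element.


C ↔ A_3 under row/col permutation; |W(A_3)| = 24.

Each λ_j+ρ reduced to Ā_19; 3-tuples below use C's row order:

  λ_1 → (0, 2, 4) · λ_2 → (1, 14, 4) · λ_3 → (2, 6, 6) · λ_4 → (0, 0, 7) · λ_5 → (2, 6, 6) · λ_6 → (6, 1, 2)

Grouping the 6 weights by Ā_19-representative: 5 linkage classes.

[[1], [2], [3, 5], [4], [6]]


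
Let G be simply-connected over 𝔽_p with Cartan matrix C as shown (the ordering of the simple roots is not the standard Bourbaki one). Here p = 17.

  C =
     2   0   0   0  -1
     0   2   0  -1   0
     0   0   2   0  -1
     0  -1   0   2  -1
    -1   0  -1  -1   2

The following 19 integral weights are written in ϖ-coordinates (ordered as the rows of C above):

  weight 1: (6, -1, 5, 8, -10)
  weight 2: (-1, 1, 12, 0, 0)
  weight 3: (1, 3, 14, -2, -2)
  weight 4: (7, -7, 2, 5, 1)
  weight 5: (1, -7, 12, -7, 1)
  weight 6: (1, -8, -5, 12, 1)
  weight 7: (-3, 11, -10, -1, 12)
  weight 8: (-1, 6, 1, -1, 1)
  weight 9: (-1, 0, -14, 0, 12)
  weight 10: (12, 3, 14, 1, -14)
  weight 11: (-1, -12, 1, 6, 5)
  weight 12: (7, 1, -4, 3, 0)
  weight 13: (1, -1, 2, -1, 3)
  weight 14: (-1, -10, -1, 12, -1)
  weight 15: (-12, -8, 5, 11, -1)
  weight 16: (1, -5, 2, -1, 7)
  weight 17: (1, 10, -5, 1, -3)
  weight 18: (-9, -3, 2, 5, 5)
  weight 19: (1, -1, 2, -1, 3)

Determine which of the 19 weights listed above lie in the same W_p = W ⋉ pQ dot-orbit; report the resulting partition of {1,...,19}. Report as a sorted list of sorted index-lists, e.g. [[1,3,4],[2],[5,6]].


Cartan matrix: type D_5 (|W|=1920); un-permuting the 5 rows.

Folding the 19 weights λ_j+ρ into Ā_17 (reps in the given 5-coord order):

  [1] (2, 0, 3, 0, 4)
  [2] (0, 1, 13, 1, 0)
  [3] (0, 1, 13, 1, 0)
  [4] (6, 2, 1, 2, 2)
  [5] (6, 2, 1, 2, 2)
  [6] (0, 7, 2, 0, 2)
  [7] (6, 2, 1, 2, 2)
  [8] (0, 7, 2, 0, 2)
  [9] (0, 1, 13, 1, 0)
  [10] (0, 7, 2, 0, 2)
  [11] (0, 7, 2, 0, 2)
  [12] (6, 2, 1, 2, 2)
  [13] (2, 0, 3, 0, 4)
  [14] (0, 9, 0, 4, 0)
  [15] (0, 1, 5, 5, 0)
  [16] (2, 0, 3, 0, 4)
  [17] (0, 7, 2, 0, 2)
  [18] (6, 2, 1, 2, 2)
  [19] (2, 0, 3, 0, 4)

6 distinct reps among the 19 weights ⇒ 6 W_17-linkage classes:

[[1, 13, 16, 19], [2, 3, 9], [4, 5, 7, 12, 18], [6, 8, 10, 11, 17], [14], [15]]


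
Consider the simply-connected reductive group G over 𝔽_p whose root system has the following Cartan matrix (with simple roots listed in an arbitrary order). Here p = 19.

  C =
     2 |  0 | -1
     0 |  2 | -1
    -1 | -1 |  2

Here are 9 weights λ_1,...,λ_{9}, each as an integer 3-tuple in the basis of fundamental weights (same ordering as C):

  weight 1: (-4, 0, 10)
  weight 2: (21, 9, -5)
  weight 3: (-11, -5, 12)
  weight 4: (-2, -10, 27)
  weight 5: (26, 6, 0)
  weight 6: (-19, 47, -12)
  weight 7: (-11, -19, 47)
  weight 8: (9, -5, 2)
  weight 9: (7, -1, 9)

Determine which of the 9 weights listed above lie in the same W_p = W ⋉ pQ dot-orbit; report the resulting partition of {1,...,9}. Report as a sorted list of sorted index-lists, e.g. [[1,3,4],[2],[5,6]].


Root system A_3: the 3×3 matrix C matches after relabeling.

Folding the 9 weights λ_j+ρ into Ā_19 (reps in the given 3-coord order):

  λ_1 → (3, 1, 8);  λ_2 → (9, 3, 1);  λ_3 → (9, 3, 1);  λ_4 → (8, 0, 10);  λ_5 → (3, 1, 8);  λ_6 → (8, 0, 10);  λ_7 → (8, 0, 10);  λ_8 → (9, 3, 1);  λ_9 → (8, 0, 10)

The 9 indices split into 3 linkage classes (same alcove rep ⇔ same W_19-dot-orbit):

[[1, 5], [2, 3, 8], [4, 6, 7, 9]]


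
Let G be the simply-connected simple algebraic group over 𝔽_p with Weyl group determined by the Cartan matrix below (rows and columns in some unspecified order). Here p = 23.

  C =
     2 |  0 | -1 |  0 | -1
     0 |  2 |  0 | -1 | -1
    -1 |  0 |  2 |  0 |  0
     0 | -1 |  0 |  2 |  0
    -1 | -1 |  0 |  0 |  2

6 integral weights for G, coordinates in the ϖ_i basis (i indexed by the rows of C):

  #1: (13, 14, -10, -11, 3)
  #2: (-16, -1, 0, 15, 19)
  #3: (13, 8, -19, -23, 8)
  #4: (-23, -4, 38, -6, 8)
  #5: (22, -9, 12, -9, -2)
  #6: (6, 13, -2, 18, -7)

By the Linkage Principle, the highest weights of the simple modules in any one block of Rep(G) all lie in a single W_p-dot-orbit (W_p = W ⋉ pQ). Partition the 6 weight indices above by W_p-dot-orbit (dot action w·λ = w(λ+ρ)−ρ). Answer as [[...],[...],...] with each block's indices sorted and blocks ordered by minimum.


A_5 Cartan matrix, 5 simple roots permuted; ρ=(1,1,1,1,1).

Folding the 6 weights λ_j+ρ into Ā_23 (reps in the given 5-coord order):

  λ_1+ρ ↦ (4, 5, 1, 0, 4);  λ_2+ρ ↦ (1, 0, 1, 3, 5);  λ_3+ρ ↦ (4, 5, 1, 0, 4);  λ_4+ρ ↦ (1, 0, 1, 3, 5);  λ_5+ρ ↦ (6, 4, 0, 8, 4);  λ_6+ρ ↦ (6, 4, 0, 8, 4)

Linkage partition of the 6 weights (3 classes, p=23):

[[1, 3], [2, 4], [5, 6]]


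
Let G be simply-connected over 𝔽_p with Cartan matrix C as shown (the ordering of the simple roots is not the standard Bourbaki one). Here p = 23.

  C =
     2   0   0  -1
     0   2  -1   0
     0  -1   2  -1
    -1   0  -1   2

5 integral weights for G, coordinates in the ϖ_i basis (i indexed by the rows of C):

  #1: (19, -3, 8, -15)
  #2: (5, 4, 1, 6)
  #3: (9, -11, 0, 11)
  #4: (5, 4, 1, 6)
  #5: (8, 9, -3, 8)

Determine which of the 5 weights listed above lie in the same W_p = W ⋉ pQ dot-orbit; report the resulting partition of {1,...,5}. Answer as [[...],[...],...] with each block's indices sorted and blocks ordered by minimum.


Cartan matrix: type A_4 (|W|=120); un-permuting the 4 rows.

W_23-reps of the 5 weights in Ā_23 (same 4-coord order as C):

  [1] (6, 5, 2, 7) · [2] (6, 5, 2, 7) · [3] (10, 1, 9, 3) · [4] (6, 5, 2, 7) · [5] (6, 5, 2, 7)

The 5 indices split into 2 linkage classes (same alcove rep ⇔ same W_23-dot-orbit):

[[1, 2, 4, 5], [3]]


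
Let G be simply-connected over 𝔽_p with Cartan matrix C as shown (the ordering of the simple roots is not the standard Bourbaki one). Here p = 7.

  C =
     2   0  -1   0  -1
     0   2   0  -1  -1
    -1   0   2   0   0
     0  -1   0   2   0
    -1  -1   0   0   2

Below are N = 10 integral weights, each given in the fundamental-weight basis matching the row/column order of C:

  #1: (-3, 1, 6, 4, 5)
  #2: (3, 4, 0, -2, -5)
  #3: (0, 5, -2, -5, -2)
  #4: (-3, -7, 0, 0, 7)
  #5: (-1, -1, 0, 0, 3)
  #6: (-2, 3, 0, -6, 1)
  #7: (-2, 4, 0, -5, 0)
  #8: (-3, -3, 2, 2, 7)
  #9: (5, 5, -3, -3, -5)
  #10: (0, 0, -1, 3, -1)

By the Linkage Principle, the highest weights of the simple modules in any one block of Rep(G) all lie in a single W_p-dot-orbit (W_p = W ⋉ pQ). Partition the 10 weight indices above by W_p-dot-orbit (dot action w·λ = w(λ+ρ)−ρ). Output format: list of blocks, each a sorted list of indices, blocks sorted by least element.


Type A_5, rank 5, |W|=720; reorder rows/cols to standard.

Folding the 10 weights λ_j+ρ into Ā_7 (reps in the given 5-coord order):

  [1] (0, 0, 1, 1, 4)
  [2] (0, 0, 1, 1, 4)
  [3] (1, 1, 0, 4, 0)
  [4] (1, 1, 0, 4, 0)
  [5] (0, 0, 1, 1, 4)
  [6] (1, 1, 0, 4, 0)
  [7] (1, 1, 0, 4, 0)
  [8] (0, 0, 1, 1, 4)
  [9] (0, 0, 1, 1, 4)
  [10] (1, 1, 0, 4, 0)

These 10 weights hit 2 W_7-dot-orbits; sizes (5, 5):

[[1, 2, 5, 8, 9], [3, 4, 6, 7, 10]]


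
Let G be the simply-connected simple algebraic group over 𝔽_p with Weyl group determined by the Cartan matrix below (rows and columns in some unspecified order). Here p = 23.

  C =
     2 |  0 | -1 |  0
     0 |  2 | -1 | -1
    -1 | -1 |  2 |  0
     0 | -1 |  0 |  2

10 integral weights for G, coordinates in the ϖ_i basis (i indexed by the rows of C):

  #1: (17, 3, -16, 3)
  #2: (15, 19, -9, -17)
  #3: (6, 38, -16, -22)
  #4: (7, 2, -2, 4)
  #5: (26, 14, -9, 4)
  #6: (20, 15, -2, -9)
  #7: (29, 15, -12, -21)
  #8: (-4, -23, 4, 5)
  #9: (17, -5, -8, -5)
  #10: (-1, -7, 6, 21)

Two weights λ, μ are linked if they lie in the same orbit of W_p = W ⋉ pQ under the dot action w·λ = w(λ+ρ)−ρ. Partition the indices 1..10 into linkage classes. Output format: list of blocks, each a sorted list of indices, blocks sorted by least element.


A_4 Cartan matrix, 4 simple roots permuted; ρ=(1,1,1,1).

Folding the 10 weights λ_j+ρ into Ā_23 (reps in the given 4-coord order):

    [1] (3, 4, 4, 7)
    [2] (3, 4, 4, 7)
    [3] (7, 2, 1, 5)
    [4] (7, 2, 1, 5)
    [5] (3, 4, 4, 7)
    [6] (7, 2, 1, 5)
    [7] (3, 4, 4, 7)
    [8] (6, 3, 11, 2)
    [9] (3, 4, 4, 7)
    [10] (0, 6, 1, 16)

Grouping the 10 weights by Ā_23-representative: 4 linkage classes.

[[1, 2, 5, 7, 9], [3, 4, 6], [8], [10]]


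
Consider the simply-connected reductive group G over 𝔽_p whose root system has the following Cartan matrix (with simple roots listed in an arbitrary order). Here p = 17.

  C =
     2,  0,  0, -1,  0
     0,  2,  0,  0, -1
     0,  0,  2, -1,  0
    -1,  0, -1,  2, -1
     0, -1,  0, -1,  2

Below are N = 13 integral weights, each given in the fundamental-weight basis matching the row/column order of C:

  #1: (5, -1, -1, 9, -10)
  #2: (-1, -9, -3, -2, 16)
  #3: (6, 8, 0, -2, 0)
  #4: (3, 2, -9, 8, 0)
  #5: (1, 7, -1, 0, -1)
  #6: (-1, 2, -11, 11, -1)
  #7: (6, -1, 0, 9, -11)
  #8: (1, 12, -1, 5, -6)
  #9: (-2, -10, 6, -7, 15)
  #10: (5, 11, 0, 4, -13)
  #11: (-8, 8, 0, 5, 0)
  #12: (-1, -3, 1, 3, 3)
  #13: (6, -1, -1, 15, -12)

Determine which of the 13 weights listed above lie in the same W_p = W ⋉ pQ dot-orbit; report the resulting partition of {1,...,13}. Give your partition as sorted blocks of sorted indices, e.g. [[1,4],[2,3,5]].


D_5 Cartan matrix, 5 simple roots permuted; ρ=(1,1,1,1,1).

Folding the 13 weights λ_j+ρ into Ā_17 (reps in the given 5-coord order):

  λ_1+ρ ↦ (6, 9, 0, 1, 0)
  λ_2+ρ ↦ (2, 8, 0, 1, 0)
  λ_3+ρ ↦ (6, 9, 0, 1, 0)
  λ_4+ρ ↦ (4, 2, 8, 0, 1)
  λ_5+ρ ↦ (2, 8, 0, 1, 0)
  λ_6+ρ ↦ (0, 3, 10, 2, 0)
  λ_7+ρ ↦ (6, 9, 0, 1, 0)
  λ_8+ρ ↦ (2, 8, 0, 1, 0)
  λ_9+ρ ↦ (6, 9, 0, 1, 0)
  λ_10+ρ ↦ (1, 0, 6, 0, 5)
  λ_11+ρ ↦ (6, 9, 0, 1, 0)
  λ_12+ρ ↦ (0, 2, 2, 4, 2)
  λ_13+ρ ↦ (1, 0, 6, 0, 5)

The 13 indices split into 6 linkage classes (same alcove rep ⇔ same W_17-dot-orbit):

[[1, 3, 7, 9, 11], [2, 5, 8], [4], [6], [10, 13], [12]]


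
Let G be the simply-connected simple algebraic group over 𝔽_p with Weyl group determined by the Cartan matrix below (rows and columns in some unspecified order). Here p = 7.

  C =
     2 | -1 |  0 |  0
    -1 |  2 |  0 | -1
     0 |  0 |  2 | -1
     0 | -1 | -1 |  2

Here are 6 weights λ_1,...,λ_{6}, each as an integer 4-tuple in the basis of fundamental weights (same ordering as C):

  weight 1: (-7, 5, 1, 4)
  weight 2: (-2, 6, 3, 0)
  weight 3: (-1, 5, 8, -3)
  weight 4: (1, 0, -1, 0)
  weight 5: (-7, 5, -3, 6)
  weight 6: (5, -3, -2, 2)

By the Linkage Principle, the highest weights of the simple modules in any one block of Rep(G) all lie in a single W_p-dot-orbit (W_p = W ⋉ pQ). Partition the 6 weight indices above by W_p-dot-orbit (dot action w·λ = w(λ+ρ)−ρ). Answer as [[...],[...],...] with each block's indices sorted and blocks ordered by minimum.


Root system A_4: the 4×4 matrix C matches after relabeling.

λ_j+ρ reflected into Ā_7 (⟨·,θ^∨⟩≤7); 4-tuples as given:

  λ_1 → (0, 0, 4, 1) · λ_2 → (4, 2, 1, 0) · λ_3 → (4, 2, 1, 0) · λ_4 → (2, 1, 0, 1) · λ_5 → (0, 0, 4, 1) · λ_6 → (4, 2, 1, 0)

The 6 indices split into 3 linkage classes (same alcove rep ⇔ same W_7-dot-orbit):

[[1, 5], [2, 3, 6], [4]]


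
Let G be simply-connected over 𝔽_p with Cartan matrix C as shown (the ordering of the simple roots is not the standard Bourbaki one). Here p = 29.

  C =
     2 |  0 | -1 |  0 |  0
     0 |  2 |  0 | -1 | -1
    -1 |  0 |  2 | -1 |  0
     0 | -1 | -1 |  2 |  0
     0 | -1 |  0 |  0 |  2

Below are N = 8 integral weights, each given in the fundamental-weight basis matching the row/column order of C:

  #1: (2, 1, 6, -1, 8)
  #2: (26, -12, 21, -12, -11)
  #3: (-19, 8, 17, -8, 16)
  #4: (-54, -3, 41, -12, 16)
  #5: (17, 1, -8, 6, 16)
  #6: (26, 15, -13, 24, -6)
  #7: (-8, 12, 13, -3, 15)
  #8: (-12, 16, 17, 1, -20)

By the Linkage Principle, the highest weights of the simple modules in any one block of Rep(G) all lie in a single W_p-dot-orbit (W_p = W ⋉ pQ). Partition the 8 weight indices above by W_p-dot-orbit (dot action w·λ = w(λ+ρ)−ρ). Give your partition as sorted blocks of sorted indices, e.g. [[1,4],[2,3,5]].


Cartan matrix: type A_5 (|W|=720); un-permuting the 5 rows.

Each λ_j+ρ reduced to Ā_29; 5-tuples below use C's row order:

  λ_1 → (3, 2, 7, 0, 9) · λ_2 → (3, 2, 7, 0, 9) · λ_3 → (3, 2, 7, 0, 9) · λ_4 → (5, 11, 0, 2, 4) · λ_5 → (3, 2, 7, 0, 9) · λ_6 → (5, 11, 0, 2, 4) · λ_7 → (5, 11, 0, 2, 4) · λ_8 → (3, 2, 7, 0, 9)

Grouping the 8 weights by Ā_29-representative: 2 linkage classes.

[[1, 2, 3, 5, 8], [4, 6, 7]]


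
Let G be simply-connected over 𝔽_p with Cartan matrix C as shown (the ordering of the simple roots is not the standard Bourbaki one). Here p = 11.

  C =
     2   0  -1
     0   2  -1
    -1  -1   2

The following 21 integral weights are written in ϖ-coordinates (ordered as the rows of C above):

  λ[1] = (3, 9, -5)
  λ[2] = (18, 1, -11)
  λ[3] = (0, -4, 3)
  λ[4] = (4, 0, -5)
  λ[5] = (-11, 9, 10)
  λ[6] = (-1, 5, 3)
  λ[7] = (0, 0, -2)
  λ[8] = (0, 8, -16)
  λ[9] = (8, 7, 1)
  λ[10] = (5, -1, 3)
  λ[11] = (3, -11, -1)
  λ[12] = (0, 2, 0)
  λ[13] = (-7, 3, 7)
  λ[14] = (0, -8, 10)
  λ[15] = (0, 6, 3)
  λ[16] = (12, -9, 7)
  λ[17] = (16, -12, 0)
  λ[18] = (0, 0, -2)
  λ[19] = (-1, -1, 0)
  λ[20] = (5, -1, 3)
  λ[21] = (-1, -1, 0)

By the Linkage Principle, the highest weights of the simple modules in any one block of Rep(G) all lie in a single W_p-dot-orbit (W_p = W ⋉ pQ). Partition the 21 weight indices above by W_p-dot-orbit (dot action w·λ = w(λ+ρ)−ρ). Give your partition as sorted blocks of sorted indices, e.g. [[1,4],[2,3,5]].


Cartan matrix: type A_3 (|W|=24); un-permuting the 3 rows.

Ā_11 reps of the 21 weights (A_3, coords as presented):

    λ_1+ρ ↦ (0, 6, 4)
    λ_2+ρ ↦ (1, 0, 2)
    λ_3+ρ ↦ (1, 3, 1)
    λ_4+ρ ↦ (1, 3, 1)
    λ_5+ρ ↦ (0, 0, 1)
    λ_6+ρ ↦ (0, 6, 4)
    λ_7+ρ ↦ (0, 0, 1)
    λ_8+ρ ↦ (5, 3, 2)
    λ_9+ρ ↦ (1, 0, 2)
    λ_10+ρ ↦ (6, 0, 4)
    λ_11+ρ ↦ (6, 0, 4)
    λ_12+ρ ↦ (1, 3, 1)
    λ_13+ρ ↦ (5, 3, 2)
    λ_14+ρ ↦ (0, 6, 4)
    λ_15+ρ ↦ (0, 6, 4)
    λ_16+ρ ↦ (1, 0, 2)
    λ_17+ρ ↦ (0, 6, 4)
    λ_18+ρ ↦ (0, 0, 1)
    λ_19+ρ ↦ (0, 0, 1)
    λ_20+ρ ↦ (6, 0, 4)
    λ_21+ρ ↦ (0, 0, 1)

Linkage partition of the 21 weights (6 classes, p=11):

[[1, 6, 14, 15, 17], [2, 9, 16], [3, 4, 12], [5, 7, 18, 19, 21], [8, 13], [10, 11, 20]]


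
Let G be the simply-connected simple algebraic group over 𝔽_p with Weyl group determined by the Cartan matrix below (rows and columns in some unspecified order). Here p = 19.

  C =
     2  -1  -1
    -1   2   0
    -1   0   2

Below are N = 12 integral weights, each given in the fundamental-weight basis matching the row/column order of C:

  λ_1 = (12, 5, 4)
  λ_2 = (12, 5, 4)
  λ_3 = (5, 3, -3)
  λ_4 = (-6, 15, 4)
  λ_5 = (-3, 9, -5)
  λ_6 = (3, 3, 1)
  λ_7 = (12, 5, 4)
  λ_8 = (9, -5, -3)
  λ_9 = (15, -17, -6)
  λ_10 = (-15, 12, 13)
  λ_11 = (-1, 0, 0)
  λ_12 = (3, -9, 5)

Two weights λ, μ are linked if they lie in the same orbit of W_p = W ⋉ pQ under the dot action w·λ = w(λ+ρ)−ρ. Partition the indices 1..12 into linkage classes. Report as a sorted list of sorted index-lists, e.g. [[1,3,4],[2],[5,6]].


Dynkin diagram of C (from the 4 off-diagonal −1 entries): A_3.

Alcove-folded reps (p=19, 12 weights, presented ϖ-order):

  1: (13, 1, 0) · 2: (13, 1, 0) · 3: (4, 4, 2) · 4: (5, 11, 0) · 5: (4, 4, 2) · 6: (4, 4, 2) · 7: (13, 1, 0) · 8: (4, 4, 2) · 9: (5, 11, 0) · 10: (13, 1, 0) · 11: (0, 1, 1) · 12: (4, 4, 2)

4 distinct reps among the 12 weights ⇒ 4 W_19-linkage classes:

[[1, 2, 7, 10], [3, 5, 6, 8, 12], [4, 9], [11]]


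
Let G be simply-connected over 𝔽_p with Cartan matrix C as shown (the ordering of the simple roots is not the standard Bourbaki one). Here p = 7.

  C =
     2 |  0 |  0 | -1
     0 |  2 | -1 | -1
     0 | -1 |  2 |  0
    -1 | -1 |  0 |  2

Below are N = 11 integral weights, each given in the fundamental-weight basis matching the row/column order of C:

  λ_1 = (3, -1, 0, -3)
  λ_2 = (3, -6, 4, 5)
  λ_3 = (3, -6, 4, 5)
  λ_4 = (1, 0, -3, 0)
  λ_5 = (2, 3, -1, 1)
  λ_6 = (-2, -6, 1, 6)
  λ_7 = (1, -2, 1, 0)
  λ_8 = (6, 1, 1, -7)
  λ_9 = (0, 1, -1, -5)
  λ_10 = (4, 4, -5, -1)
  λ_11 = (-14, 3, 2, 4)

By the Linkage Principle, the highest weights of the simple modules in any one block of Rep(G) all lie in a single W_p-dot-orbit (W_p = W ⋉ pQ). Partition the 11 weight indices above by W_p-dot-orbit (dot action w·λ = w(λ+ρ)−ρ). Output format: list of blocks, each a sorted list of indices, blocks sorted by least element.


Dynkin diagram of C (from the 6 off-diagonal −1 entries): A_4.

Folding the 11 weights λ_j+ρ into Ā_7 (reps in the given 4-coord order):

  [1] (2, 1, 1, 0) · [2] (1, 2, 3, 1) · [3] (1, 2, 3, 1) · [4] (2, 1, 1, 0) · [5] (1, 2, 2, 2) · [6] (1, 2, 3, 1) · [7] (2, 1, 1, 0) · [8] (1, 2, 2, 2) · [9] (2, 1, 1, 0) · [10] (2, 1, 1, 0) · [11] (1, 2, 3, 1)

Partition of {1..11} into 3 W_7-dot-orbits:

[[1, 4, 7, 9, 10], [2, 3, 6, 11], [5, 8]]


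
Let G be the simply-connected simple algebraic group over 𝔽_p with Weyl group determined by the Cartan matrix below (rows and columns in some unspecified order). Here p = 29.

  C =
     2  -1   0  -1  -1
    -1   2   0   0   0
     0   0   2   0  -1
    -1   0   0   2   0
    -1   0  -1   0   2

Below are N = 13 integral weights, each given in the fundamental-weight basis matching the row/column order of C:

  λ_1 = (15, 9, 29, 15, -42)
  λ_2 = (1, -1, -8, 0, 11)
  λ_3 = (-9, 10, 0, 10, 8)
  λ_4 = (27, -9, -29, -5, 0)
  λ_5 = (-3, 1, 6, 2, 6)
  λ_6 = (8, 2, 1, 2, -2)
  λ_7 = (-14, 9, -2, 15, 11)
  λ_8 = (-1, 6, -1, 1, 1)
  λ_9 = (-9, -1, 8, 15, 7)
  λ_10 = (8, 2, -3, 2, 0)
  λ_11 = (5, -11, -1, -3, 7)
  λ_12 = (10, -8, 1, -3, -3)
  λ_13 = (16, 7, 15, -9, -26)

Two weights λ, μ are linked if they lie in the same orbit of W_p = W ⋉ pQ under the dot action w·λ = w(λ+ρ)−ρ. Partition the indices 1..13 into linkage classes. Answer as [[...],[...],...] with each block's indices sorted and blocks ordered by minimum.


Type D_5, rank 5, |W|=1920; reorder rows/cols to standard.

Folding the 13 weights λ_j+ρ into Ā_29 (reps in the given 5-coord order):

  1: (8, 3, 1, 3, 1) · 2: (2, 0, 7, 1, 5) · 3: (8, 3, 1, 3, 1) · 4: (1, 3, 1, 7, 0) · 5: (2, 0, 7, 1, 5) · 6: (8, 3, 1, 3, 1) · 7: (8, 3, 1, 3, 1) · 8: (0, 7, 0, 2, 2) · 9: (0, 8, 9, 8, 0) · 10: (8, 3, 1, 3, 1) · 11: (2, 4, 0, 4, 2) · 12: (0, 7, 0, 2, 2) · 13: (0, 8, 9, 8, 0)

Grouping the 13 weights by Ā_29-representative: 6 linkage classes.

[[1, 3, 6, 7, 10], [2, 5], [4], [8, 12], [9, 13], [11]]


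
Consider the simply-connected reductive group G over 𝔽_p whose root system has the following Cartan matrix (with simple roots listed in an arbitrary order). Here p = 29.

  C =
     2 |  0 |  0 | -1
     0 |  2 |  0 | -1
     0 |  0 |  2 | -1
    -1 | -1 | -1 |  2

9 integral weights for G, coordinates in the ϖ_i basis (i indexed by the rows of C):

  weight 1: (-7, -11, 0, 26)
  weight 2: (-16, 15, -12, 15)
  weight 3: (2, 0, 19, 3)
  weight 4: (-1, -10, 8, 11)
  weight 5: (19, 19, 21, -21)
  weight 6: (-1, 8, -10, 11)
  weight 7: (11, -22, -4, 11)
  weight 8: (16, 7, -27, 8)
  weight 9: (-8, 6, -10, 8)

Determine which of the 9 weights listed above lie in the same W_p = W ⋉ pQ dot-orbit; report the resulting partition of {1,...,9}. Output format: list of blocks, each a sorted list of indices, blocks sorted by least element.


D_4 Cartan matrix, 4 simple roots permuted; ρ=(1,1,1,1).

Ā_29 reps of the 9 weights (D_4, coords as presented):

  λ_1 → (6, 10, 1, 1) · λ_2 → (5, 6, 1, 7) · λ_3 → (3, 1, 20, 1) · λ_4 → (0, 9, 9, 3) · λ_5 → (0, 0, 2, 7) · λ_6 → (0, 9, 9, 3) · λ_7 → (0, 9, 9, 3) · λ_8 → (0, 9, 9, 3) · λ_9 → (0, 0, 2, 7)

Partition of {1..9} into 5 W_29-dot-orbits:

[[1], [2], [3], [4, 6, 7, 8], [5, 9]]


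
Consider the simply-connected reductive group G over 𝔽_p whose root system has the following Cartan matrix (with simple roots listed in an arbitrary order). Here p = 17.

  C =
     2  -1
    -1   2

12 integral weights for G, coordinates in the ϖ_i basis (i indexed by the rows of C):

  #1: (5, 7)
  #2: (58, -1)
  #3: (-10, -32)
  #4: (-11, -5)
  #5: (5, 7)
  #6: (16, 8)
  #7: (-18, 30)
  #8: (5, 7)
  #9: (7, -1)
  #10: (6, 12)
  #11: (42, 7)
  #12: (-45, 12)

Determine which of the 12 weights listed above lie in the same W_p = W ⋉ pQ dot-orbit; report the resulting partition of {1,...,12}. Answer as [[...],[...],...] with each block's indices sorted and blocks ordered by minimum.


Cartan matrix: type A_2 (|W|=6); un-permuting the 2 rows.

Each λ_j+ρ reduced to Ā_17; 2-tuples below use C's row order:

    [1] (6, 8)
    [2] (8, 0)
    [3] (6, 8)
    [4] (4, 10)
    [5] (6, 8)
    [6] (8, 0)
    [7] (3, 0)
    [8] (6, 8)
    [9] (8, 0)
    [10] (4, 10)
    [11] (8, 0)
    [12] (4, 10)

Partition of {1..12} into 4 W_17-dot-orbits:

[[1, 3, 5, 8], [2, 6, 9, 11], [4, 10, 12], [7]]


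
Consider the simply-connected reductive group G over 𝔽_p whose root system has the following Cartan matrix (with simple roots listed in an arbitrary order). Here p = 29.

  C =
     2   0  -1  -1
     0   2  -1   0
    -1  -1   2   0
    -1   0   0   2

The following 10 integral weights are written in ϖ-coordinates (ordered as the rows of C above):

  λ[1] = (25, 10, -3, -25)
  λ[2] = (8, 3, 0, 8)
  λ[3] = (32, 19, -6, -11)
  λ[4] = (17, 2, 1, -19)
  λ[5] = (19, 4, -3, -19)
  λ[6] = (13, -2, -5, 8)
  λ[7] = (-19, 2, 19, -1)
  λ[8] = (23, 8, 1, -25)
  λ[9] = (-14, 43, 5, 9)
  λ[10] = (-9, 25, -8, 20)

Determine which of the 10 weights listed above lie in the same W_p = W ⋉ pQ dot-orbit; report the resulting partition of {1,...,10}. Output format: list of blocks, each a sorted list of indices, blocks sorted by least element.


Root system A_4: the 4×4 matrix C matches after relabeling.

λ_j+ρ reflected into Ā_29 (⟨·,θ^∨⟩≤29); 4-tuples as given:

  λ_1+ρ ↦ (0, 3, 2, 18);  λ_2+ρ ↦ (9, 4, 1, 9);  λ_3+ρ ↦ (9, 4, 1, 9);  λ_4+ρ ↦ (0, 3, 2, 18);  λ_5+ρ ↦ (0, 3, 2, 18);  λ_6+ρ ↦ (9, 4, 1, 9);  λ_7+ρ ↦ (0, 3, 2, 18);  λ_8+ρ ↦ (0, 3, 2, 18);  λ_9+ρ ↦ (7, 8, 8, 3);  λ_10+ρ ↦ (7, 8, 8, 3)

Linkage partition of the 10 weights (3 classes, p=29):

[[1, 4, 5, 7, 8], [2, 3, 6], [9, 10]]


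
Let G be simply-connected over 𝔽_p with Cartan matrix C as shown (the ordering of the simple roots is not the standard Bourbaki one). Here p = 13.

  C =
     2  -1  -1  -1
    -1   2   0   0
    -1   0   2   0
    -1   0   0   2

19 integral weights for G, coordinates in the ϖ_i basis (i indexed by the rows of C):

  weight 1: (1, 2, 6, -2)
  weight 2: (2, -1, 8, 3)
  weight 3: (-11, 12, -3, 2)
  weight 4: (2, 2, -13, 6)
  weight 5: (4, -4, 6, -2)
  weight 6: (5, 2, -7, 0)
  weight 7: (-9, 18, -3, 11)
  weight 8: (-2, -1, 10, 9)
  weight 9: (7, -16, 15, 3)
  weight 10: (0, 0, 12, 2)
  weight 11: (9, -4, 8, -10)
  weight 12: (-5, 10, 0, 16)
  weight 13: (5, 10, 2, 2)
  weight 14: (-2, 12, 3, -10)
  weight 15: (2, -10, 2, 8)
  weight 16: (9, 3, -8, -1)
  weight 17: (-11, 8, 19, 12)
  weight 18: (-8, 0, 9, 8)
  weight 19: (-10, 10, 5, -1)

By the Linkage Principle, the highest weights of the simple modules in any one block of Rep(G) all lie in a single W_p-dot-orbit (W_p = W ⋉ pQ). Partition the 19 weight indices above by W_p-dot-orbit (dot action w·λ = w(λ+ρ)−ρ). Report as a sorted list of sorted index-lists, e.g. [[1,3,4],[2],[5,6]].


Dynkin diagram of C (from the 6 off-diagonal −1 entries): D_4.

λ_j+ρ reflected into Ā_13 (⟨·,θ^∨⟩≤13); 4-tuples as given:

  λ_1 → (1, 3, 7, 1) · λ_2 → (0, 3, 6, 1) · λ_3 → (1, 6, 3, 2) · λ_4 → (1, 6, 3, 2) · λ_5 → (1, 3, 7, 1) · λ_6 → (0, 3, 6, 1) · λ_7 → (2, 1, 0, 6) · λ_8 → (1, 6, 3, 2) · λ_9 → (2, 1, 0, 6) · λ_10 → (1, 3, 7, 1) · λ_11 → (1, 3, 3, 3) · λ_12 → (1, 3, 7, 1) · λ_13 → (1, 3, 3, 3) · λ_14 → (0, 3, 6, 1) · λ_15 → (1, 3, 3, 3) · λ_16 → (0, 3, 6, 1) · λ_17 → (0, 3, 6, 1) · λ_18 → (1, 6, 3, 2) · λ_19 → (2, 1, 0, 6)

These 19 weights hit 5 W_13-dot-orbits; sizes (4, 5, 4, 3, 3):

[[1, 5, 10, 12], [2, 6, 14, 16, 17], [3, 4, 8, 18], [7, 9, 19], [11, 13, 15]]


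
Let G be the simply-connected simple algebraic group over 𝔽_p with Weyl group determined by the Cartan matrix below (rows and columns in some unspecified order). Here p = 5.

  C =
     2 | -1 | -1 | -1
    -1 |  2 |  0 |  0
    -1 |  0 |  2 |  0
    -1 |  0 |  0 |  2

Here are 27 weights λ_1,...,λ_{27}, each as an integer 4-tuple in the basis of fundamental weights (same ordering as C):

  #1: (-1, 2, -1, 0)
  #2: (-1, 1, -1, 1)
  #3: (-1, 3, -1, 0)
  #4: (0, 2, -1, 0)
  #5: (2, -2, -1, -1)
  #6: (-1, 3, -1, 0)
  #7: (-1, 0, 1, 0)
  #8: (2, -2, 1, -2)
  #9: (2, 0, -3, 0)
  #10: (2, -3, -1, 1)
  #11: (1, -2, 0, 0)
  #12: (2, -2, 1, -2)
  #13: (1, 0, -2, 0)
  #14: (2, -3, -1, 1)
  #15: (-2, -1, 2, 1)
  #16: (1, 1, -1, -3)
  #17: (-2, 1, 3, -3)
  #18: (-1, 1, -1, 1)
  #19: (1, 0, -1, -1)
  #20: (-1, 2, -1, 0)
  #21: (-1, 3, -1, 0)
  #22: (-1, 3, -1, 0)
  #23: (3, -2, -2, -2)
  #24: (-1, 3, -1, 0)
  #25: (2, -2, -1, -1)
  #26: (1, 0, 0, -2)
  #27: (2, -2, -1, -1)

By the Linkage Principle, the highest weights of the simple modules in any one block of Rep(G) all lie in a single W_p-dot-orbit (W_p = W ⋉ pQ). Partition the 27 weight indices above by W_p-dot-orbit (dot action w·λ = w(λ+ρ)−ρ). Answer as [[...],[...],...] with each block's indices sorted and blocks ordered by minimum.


Dynkin diagram of C (from the 6 off-diagonal −1 entries): D_4.

Alcove-folded reps (p=5, 27 weights, presented ϖ-order):

    λ_1 → (0, 3, 0, 1)
    λ_2 → (0, 2, 0, 2)
    λ_3 → (0, 4, 0, 1)
    λ_4 → (0, 3, 0, 1)
    λ_5 → (2, 1, 0, 0)
    λ_6 → (0, 4, 0, 1)
    λ_7 → (0, 1, 2, 1)
    λ_8 → (0, 1, 2, 1)
    λ_9 → (0, 1, 2, 1)
    λ_10 → (0, 2, 0, 2)
    λ_11 → (1, 1, 1, 1)
    λ_12 → (0, 1, 2, 1)
    λ_13 → (1, 1, 1, 1)
    λ_14 → (0, 2, 0, 2)
    λ_15 → (0, 1, 2, 1)
    λ_16 → (0, 2, 0, 2)
    λ_17 → (1, 1, 1, 1)
    λ_18 → (0, 2, 0, 2)
    λ_19 → (2, 1, 0, 0)
    λ_20 → (0, 3, 0, 1)
    λ_21 → (0, 4, 0, 1)
    λ_22 → (0, 4, 0, 1)
    λ_23 → (1, 1, 1, 1)
    λ_24 → (0, 4, 0, 1)
    λ_25 → (2, 1, 0, 0)
    λ_26 → (1, 1, 1, 1)
    λ_27 → (2, 1, 0, 0)

Partition of {1..27} into 6 W_5-dot-orbits:

[[1, 4, 20], [2, 10, 14, 16, 18], [3, 6, 21, 22, 24], [5, 19, 25, 27], [7, 8, 9, 12, 15], [11, 13, 17, 23, 26]]


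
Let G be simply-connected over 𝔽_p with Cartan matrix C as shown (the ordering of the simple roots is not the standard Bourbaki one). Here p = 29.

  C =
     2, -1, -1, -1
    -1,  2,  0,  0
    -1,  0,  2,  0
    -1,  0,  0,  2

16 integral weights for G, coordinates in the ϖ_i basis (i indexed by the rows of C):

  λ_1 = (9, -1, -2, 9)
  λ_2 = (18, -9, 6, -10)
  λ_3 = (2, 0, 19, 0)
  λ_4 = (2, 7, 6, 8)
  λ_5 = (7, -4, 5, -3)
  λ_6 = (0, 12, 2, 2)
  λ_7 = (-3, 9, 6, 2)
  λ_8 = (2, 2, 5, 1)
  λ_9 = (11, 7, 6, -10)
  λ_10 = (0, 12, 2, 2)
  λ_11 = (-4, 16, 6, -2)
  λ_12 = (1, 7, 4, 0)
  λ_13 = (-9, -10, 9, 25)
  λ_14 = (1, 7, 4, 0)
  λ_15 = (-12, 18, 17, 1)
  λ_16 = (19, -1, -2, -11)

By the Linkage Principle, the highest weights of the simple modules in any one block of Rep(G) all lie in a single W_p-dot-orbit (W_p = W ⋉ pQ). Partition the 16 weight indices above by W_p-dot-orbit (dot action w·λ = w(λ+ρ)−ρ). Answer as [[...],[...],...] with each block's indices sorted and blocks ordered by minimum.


D_4 Cartan matrix, 4 simple roots permuted; ρ=(1,1,1,1).

λ_j+ρ reflected into Ā_29 (⟨·,θ^∨⟩≤29); 4-tuples as given:

    [1] (9, 0, 1, 10)
    [2] (2, 8, 7, 9)
    [3] (3, 1, 20, 1)
    [4] (2, 8, 7, 9)
    [5] (3, 3, 6, 2)
    [6] (1, 13, 3, 3)
    [7] (2, 8, 5, 1)
    [8] (3, 3, 6, 2)
    [9] (2, 8, 7, 9)
    [10] (1, 13, 3, 3)
    [11] (1, 13, 3, 3)
    [12] (2, 8, 5, 1)
    [13] (2, 8, 7, 9)
    [14] (2, 8, 5, 1)
    [15] (2, 8, 7, 9)
    [16] (9, 0, 1, 10)

Partition of {1..16} into 6 W_29-dot-orbits:

[[1, 16], [2, 4, 9, 13, 15], [3], [5, 8], [6, 10, 11], [7, 12, 14]]


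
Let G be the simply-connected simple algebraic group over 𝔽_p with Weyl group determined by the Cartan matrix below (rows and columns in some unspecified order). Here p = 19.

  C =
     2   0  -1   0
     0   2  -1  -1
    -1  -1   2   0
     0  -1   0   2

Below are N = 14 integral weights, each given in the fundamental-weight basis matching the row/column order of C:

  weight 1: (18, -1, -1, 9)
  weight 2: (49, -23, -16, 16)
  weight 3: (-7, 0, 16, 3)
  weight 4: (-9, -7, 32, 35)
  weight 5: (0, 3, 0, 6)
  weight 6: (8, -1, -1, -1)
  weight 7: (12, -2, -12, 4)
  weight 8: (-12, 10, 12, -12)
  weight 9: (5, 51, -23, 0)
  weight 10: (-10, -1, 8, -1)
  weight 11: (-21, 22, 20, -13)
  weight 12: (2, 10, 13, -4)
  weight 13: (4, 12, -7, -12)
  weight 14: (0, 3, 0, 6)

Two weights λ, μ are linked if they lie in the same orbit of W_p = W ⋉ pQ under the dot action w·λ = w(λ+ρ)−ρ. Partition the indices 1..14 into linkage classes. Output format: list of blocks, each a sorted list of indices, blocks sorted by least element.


Cartan matrix: type A_4 (|W|=120); un-permuting the 4 rows.

Alcove-folded reps (p=19, 14 weights, presented ϖ-order):

  1: (9, 0, 0, 0)
  2: (3, 1, 11, 1)
  3: (3, 1, 11, 1)
  4: (6, 0, 2, 6)
  5: (1, 4, 1, 7)
  6: (9, 0, 0, 0)
  7: (1, 4, 1, 7)
  8: (6, 0, 2, 6)
  9: (3, 1, 11, 1)
  10: (9, 0, 0, 0)
  11: (1, 4, 1, 7)
  12: (3, 2, 8, 3)
  13: (1, 4, 1, 7)
  14: (1, 4, 1, 7)

Partition of {1..14} into 5 W_19-dot-orbits:

[[1, 6, 10], [2, 3, 9], [4, 8], [5, 7, 11, 13, 14], [12]]
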